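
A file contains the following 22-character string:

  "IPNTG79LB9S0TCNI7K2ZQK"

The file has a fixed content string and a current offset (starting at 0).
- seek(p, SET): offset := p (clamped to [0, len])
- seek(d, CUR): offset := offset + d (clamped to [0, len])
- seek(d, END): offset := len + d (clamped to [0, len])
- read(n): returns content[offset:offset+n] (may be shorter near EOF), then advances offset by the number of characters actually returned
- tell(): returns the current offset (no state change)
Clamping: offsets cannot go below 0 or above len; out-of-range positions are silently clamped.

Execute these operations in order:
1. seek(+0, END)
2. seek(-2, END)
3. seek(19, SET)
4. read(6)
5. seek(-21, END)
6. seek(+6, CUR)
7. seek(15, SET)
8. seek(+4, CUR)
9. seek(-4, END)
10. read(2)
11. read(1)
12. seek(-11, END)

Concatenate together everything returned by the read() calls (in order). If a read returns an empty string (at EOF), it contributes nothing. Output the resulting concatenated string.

Answer: ZQK2ZQ

Derivation:
After 1 (seek(+0, END)): offset=22
After 2 (seek(-2, END)): offset=20
After 3 (seek(19, SET)): offset=19
After 4 (read(6)): returned 'ZQK', offset=22
After 5 (seek(-21, END)): offset=1
After 6 (seek(+6, CUR)): offset=7
After 7 (seek(15, SET)): offset=15
After 8 (seek(+4, CUR)): offset=19
After 9 (seek(-4, END)): offset=18
After 10 (read(2)): returned '2Z', offset=20
After 11 (read(1)): returned 'Q', offset=21
After 12 (seek(-11, END)): offset=11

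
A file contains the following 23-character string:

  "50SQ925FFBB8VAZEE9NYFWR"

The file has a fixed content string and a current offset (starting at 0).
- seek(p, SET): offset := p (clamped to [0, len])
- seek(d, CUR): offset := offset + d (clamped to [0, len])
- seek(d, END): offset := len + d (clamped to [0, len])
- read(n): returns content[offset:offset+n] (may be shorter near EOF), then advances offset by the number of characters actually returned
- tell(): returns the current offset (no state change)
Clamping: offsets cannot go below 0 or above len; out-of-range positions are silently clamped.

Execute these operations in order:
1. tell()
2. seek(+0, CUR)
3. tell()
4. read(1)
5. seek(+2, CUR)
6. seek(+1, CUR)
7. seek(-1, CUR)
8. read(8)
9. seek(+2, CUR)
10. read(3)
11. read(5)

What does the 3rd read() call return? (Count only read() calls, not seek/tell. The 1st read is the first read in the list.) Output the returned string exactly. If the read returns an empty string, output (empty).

Answer: AZE

Derivation:
After 1 (tell()): offset=0
After 2 (seek(+0, CUR)): offset=0
After 3 (tell()): offset=0
After 4 (read(1)): returned '5', offset=1
After 5 (seek(+2, CUR)): offset=3
After 6 (seek(+1, CUR)): offset=4
After 7 (seek(-1, CUR)): offset=3
After 8 (read(8)): returned 'Q925FFBB', offset=11
After 9 (seek(+2, CUR)): offset=13
After 10 (read(3)): returned 'AZE', offset=16
After 11 (read(5)): returned 'E9NYF', offset=21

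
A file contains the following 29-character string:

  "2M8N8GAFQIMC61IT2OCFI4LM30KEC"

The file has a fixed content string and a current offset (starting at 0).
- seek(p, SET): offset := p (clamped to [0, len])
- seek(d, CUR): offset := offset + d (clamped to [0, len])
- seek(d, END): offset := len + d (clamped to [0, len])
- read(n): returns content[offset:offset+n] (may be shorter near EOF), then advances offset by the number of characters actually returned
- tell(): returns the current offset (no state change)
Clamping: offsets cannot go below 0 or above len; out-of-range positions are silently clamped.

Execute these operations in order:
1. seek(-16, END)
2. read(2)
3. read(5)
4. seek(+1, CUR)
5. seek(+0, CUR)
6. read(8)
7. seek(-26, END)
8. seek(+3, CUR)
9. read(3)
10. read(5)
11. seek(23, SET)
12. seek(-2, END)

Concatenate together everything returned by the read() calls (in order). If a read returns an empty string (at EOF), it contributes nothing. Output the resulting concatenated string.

After 1 (seek(-16, END)): offset=13
After 2 (read(2)): returned '1I', offset=15
After 3 (read(5)): returned 'T2OCF', offset=20
After 4 (seek(+1, CUR)): offset=21
After 5 (seek(+0, CUR)): offset=21
After 6 (read(8)): returned '4LM30KEC', offset=29
After 7 (seek(-26, END)): offset=3
After 8 (seek(+3, CUR)): offset=6
After 9 (read(3)): returned 'AFQ', offset=9
After 10 (read(5)): returned 'IMC61', offset=14
After 11 (seek(23, SET)): offset=23
After 12 (seek(-2, END)): offset=27

Answer: 1IT2OCF4LM30KECAFQIMC61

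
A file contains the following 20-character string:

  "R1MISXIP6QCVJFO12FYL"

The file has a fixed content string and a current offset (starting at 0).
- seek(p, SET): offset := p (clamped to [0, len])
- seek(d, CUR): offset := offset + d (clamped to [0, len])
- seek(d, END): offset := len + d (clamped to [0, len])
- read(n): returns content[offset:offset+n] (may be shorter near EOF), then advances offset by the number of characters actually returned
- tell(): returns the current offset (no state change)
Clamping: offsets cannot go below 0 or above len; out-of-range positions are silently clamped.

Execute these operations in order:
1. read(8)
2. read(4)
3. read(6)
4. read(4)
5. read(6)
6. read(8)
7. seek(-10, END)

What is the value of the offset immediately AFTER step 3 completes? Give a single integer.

After 1 (read(8)): returned 'R1MISXIP', offset=8
After 2 (read(4)): returned '6QCV', offset=12
After 3 (read(6)): returned 'JFO12F', offset=18

Answer: 18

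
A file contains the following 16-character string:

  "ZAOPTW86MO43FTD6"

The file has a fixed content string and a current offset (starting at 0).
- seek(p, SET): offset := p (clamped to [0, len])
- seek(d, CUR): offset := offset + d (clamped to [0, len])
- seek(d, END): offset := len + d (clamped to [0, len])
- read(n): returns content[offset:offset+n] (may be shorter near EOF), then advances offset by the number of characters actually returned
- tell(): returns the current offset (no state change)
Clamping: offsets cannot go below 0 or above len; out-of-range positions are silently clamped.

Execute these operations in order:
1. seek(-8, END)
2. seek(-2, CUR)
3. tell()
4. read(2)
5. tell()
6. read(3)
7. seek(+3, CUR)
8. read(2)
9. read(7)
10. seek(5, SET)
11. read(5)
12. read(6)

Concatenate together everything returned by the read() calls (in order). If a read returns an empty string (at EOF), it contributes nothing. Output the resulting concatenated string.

After 1 (seek(-8, END)): offset=8
After 2 (seek(-2, CUR)): offset=6
After 3 (tell()): offset=6
After 4 (read(2)): returned '86', offset=8
After 5 (tell()): offset=8
After 6 (read(3)): returned 'MO4', offset=11
After 7 (seek(+3, CUR)): offset=14
After 8 (read(2)): returned 'D6', offset=16
After 9 (read(7)): returned '', offset=16
After 10 (seek(5, SET)): offset=5
After 11 (read(5)): returned 'W86MO', offset=10
After 12 (read(6)): returned '43FTD6', offset=16

Answer: 86MO4D6W86MO43FTD6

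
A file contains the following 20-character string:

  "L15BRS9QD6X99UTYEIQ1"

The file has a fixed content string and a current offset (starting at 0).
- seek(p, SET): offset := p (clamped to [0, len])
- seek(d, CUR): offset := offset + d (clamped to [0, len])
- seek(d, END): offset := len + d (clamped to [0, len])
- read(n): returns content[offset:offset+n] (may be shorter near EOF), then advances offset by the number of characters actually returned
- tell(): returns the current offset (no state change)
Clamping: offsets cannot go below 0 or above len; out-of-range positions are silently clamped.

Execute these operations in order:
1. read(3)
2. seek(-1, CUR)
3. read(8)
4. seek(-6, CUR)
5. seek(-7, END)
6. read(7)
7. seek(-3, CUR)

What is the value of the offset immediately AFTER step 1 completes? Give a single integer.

Answer: 3

Derivation:
After 1 (read(3)): returned 'L15', offset=3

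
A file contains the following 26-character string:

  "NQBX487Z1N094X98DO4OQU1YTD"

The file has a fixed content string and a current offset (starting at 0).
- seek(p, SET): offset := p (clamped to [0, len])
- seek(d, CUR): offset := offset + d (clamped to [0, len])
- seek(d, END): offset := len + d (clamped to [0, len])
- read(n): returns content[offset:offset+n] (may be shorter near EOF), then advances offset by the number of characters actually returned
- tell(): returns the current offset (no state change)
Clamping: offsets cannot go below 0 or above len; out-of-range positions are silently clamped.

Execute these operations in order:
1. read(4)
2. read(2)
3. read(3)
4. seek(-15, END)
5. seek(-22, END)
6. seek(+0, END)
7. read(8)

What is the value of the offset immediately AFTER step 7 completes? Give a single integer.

After 1 (read(4)): returned 'NQBX', offset=4
After 2 (read(2)): returned '48', offset=6
After 3 (read(3)): returned '7Z1', offset=9
After 4 (seek(-15, END)): offset=11
After 5 (seek(-22, END)): offset=4
After 6 (seek(+0, END)): offset=26
After 7 (read(8)): returned '', offset=26

Answer: 26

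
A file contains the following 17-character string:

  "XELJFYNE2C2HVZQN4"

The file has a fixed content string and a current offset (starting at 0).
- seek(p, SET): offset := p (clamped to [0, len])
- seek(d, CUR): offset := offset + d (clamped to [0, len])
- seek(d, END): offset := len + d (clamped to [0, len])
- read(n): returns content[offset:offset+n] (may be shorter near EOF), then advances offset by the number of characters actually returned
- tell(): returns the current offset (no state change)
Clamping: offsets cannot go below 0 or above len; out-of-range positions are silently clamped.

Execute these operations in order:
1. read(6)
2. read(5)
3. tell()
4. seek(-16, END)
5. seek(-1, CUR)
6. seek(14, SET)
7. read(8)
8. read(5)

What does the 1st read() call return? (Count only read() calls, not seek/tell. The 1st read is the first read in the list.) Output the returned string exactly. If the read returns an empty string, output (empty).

After 1 (read(6)): returned 'XELJFY', offset=6
After 2 (read(5)): returned 'NE2C2', offset=11
After 3 (tell()): offset=11
After 4 (seek(-16, END)): offset=1
After 5 (seek(-1, CUR)): offset=0
After 6 (seek(14, SET)): offset=14
After 7 (read(8)): returned 'QN4', offset=17
After 8 (read(5)): returned '', offset=17

Answer: XELJFY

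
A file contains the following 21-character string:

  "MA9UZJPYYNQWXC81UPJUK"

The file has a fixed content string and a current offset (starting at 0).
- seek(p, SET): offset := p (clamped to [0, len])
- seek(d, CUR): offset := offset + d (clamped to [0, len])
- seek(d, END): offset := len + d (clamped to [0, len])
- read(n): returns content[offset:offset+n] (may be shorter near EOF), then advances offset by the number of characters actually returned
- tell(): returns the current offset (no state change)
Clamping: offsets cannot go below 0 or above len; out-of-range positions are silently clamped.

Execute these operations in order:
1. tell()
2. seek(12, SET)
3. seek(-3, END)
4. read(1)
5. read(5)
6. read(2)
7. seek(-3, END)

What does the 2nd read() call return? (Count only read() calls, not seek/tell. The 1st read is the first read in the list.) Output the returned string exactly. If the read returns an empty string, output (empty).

After 1 (tell()): offset=0
After 2 (seek(12, SET)): offset=12
After 3 (seek(-3, END)): offset=18
After 4 (read(1)): returned 'J', offset=19
After 5 (read(5)): returned 'UK', offset=21
After 6 (read(2)): returned '', offset=21
After 7 (seek(-3, END)): offset=18

Answer: UK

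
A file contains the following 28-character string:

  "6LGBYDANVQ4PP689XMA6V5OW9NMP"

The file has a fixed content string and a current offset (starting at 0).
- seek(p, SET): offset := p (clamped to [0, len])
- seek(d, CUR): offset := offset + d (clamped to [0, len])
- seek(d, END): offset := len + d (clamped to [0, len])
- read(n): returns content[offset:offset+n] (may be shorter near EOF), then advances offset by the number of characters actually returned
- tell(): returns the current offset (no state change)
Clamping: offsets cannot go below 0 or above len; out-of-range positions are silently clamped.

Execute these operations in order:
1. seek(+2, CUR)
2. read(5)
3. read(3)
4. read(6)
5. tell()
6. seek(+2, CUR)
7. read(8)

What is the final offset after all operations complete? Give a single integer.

After 1 (seek(+2, CUR)): offset=2
After 2 (read(5)): returned 'GBYDA', offset=7
After 3 (read(3)): returned 'NVQ', offset=10
After 4 (read(6)): returned '4PP689', offset=16
After 5 (tell()): offset=16
After 6 (seek(+2, CUR)): offset=18
After 7 (read(8)): returned 'A6V5OW9N', offset=26

Answer: 26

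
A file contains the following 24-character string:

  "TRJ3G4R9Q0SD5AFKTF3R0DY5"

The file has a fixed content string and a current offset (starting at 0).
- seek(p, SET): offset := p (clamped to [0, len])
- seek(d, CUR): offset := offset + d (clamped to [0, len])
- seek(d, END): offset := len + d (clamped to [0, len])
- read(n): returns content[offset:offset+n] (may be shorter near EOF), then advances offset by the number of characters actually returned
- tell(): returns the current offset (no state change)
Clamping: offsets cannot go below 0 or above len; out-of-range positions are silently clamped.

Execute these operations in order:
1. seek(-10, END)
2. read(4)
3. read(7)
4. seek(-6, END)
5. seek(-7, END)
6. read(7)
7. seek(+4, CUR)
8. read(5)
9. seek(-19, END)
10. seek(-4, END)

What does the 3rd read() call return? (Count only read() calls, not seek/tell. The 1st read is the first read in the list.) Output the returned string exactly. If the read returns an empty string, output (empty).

After 1 (seek(-10, END)): offset=14
After 2 (read(4)): returned 'FKTF', offset=18
After 3 (read(7)): returned '3R0DY5', offset=24
After 4 (seek(-6, END)): offset=18
After 5 (seek(-7, END)): offset=17
After 6 (read(7)): returned 'F3R0DY5', offset=24
After 7 (seek(+4, CUR)): offset=24
After 8 (read(5)): returned '', offset=24
After 9 (seek(-19, END)): offset=5
After 10 (seek(-4, END)): offset=20

Answer: F3R0DY5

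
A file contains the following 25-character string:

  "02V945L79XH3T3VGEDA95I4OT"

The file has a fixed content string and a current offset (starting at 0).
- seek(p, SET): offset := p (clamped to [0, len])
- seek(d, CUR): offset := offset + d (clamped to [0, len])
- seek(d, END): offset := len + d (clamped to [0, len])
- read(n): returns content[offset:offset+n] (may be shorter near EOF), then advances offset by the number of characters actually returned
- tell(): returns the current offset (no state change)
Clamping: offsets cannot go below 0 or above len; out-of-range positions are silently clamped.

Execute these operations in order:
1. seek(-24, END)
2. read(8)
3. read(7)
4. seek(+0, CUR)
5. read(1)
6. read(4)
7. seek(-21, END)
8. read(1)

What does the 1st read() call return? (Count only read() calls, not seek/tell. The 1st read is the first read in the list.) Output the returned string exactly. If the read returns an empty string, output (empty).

After 1 (seek(-24, END)): offset=1
After 2 (read(8)): returned '2V945L79', offset=9
After 3 (read(7)): returned 'XH3T3VG', offset=16
After 4 (seek(+0, CUR)): offset=16
After 5 (read(1)): returned 'E', offset=17
After 6 (read(4)): returned 'DA95', offset=21
After 7 (seek(-21, END)): offset=4
After 8 (read(1)): returned '4', offset=5

Answer: 2V945L79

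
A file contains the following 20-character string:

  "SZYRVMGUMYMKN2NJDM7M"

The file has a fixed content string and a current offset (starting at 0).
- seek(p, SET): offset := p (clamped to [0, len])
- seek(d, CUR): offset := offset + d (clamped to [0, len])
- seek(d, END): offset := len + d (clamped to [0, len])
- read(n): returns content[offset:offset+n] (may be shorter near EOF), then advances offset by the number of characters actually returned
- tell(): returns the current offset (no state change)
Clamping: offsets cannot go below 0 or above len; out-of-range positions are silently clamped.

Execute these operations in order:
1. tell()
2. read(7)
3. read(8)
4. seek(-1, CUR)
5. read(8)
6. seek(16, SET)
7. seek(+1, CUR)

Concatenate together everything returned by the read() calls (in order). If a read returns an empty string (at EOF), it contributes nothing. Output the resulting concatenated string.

After 1 (tell()): offset=0
After 2 (read(7)): returned 'SZYRVMG', offset=7
After 3 (read(8)): returned 'UMYMKN2N', offset=15
After 4 (seek(-1, CUR)): offset=14
After 5 (read(8)): returned 'NJDM7M', offset=20
After 6 (seek(16, SET)): offset=16
After 7 (seek(+1, CUR)): offset=17

Answer: SZYRVMGUMYMKN2NNJDM7M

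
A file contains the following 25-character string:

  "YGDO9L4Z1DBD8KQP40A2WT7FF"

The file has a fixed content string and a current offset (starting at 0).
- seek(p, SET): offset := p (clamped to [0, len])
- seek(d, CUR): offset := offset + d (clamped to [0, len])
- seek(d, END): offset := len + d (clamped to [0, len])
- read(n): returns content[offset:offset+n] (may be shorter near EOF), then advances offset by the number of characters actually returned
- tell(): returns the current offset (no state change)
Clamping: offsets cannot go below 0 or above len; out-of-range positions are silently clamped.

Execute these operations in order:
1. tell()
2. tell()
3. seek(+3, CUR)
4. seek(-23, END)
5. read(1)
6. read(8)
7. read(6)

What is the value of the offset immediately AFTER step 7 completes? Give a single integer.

Answer: 17

Derivation:
After 1 (tell()): offset=0
After 2 (tell()): offset=0
After 3 (seek(+3, CUR)): offset=3
After 4 (seek(-23, END)): offset=2
After 5 (read(1)): returned 'D', offset=3
After 6 (read(8)): returned 'O9L4Z1DB', offset=11
After 7 (read(6)): returned 'D8KQP4', offset=17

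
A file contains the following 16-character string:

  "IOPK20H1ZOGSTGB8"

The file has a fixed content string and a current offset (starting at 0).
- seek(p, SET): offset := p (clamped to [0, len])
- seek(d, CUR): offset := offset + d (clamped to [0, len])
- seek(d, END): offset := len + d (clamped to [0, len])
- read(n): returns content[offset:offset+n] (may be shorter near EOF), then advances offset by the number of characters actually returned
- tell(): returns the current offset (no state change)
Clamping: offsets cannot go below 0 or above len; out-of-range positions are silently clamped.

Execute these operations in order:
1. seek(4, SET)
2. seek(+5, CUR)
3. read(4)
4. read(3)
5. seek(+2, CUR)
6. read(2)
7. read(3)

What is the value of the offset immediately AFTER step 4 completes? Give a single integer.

After 1 (seek(4, SET)): offset=4
After 2 (seek(+5, CUR)): offset=9
After 3 (read(4)): returned 'OGST', offset=13
After 4 (read(3)): returned 'GB8', offset=16

Answer: 16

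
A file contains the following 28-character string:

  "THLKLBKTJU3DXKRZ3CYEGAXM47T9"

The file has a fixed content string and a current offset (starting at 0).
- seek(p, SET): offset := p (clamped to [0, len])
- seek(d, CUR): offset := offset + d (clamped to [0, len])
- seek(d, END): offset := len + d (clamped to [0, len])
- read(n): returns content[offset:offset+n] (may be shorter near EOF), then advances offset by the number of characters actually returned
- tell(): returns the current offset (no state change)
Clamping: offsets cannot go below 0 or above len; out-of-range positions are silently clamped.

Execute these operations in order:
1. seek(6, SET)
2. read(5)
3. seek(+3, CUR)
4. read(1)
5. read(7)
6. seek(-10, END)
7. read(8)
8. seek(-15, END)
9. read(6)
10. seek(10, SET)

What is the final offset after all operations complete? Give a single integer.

After 1 (seek(6, SET)): offset=6
After 2 (read(5)): returned 'KTJU3', offset=11
After 3 (seek(+3, CUR)): offset=14
After 4 (read(1)): returned 'R', offset=15
After 5 (read(7)): returned 'Z3CYEGA', offset=22
After 6 (seek(-10, END)): offset=18
After 7 (read(8)): returned 'YEGAXM47', offset=26
After 8 (seek(-15, END)): offset=13
After 9 (read(6)): returned 'KRZ3CY', offset=19
After 10 (seek(10, SET)): offset=10

Answer: 10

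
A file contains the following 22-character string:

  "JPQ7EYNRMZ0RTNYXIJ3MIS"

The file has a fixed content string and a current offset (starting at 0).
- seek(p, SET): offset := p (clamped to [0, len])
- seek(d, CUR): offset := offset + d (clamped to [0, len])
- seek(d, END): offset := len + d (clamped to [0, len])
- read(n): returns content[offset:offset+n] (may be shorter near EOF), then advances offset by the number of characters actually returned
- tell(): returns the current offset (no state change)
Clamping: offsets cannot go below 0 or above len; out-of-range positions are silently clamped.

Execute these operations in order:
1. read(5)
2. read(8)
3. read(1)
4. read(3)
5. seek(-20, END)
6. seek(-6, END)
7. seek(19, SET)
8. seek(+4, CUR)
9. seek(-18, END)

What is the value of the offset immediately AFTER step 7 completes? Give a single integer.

Answer: 19

Derivation:
After 1 (read(5)): returned 'JPQ7E', offset=5
After 2 (read(8)): returned 'YNRMZ0RT', offset=13
After 3 (read(1)): returned 'N', offset=14
After 4 (read(3)): returned 'YXI', offset=17
After 5 (seek(-20, END)): offset=2
After 6 (seek(-6, END)): offset=16
After 7 (seek(19, SET)): offset=19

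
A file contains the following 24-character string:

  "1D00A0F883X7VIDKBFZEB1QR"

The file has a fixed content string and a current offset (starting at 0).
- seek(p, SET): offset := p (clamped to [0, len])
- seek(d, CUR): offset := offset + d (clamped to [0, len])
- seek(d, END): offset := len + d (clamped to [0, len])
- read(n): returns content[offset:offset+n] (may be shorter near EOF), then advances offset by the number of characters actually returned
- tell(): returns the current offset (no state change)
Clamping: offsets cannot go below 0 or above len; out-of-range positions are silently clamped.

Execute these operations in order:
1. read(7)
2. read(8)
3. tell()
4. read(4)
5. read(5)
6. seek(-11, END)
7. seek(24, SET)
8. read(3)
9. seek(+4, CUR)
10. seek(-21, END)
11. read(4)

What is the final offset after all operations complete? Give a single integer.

After 1 (read(7)): returned '1D00A0F', offset=7
After 2 (read(8)): returned '883X7VID', offset=15
After 3 (tell()): offset=15
After 4 (read(4)): returned 'KBFZ', offset=19
After 5 (read(5)): returned 'EB1QR', offset=24
After 6 (seek(-11, END)): offset=13
After 7 (seek(24, SET)): offset=24
After 8 (read(3)): returned '', offset=24
After 9 (seek(+4, CUR)): offset=24
After 10 (seek(-21, END)): offset=3
After 11 (read(4)): returned '0A0F', offset=7

Answer: 7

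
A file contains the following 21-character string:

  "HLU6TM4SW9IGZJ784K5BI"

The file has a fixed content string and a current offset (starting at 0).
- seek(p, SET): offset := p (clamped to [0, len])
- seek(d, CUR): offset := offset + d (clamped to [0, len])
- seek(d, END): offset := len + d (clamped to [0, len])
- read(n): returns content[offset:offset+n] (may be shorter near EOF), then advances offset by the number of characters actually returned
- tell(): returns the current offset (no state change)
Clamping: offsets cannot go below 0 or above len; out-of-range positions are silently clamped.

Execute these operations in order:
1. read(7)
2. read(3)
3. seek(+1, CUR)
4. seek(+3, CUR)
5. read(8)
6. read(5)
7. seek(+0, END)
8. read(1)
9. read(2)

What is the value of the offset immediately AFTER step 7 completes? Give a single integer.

After 1 (read(7)): returned 'HLU6TM4', offset=7
After 2 (read(3)): returned 'SW9', offset=10
After 3 (seek(+1, CUR)): offset=11
After 4 (seek(+3, CUR)): offset=14
After 5 (read(8)): returned '784K5BI', offset=21
After 6 (read(5)): returned '', offset=21
After 7 (seek(+0, END)): offset=21

Answer: 21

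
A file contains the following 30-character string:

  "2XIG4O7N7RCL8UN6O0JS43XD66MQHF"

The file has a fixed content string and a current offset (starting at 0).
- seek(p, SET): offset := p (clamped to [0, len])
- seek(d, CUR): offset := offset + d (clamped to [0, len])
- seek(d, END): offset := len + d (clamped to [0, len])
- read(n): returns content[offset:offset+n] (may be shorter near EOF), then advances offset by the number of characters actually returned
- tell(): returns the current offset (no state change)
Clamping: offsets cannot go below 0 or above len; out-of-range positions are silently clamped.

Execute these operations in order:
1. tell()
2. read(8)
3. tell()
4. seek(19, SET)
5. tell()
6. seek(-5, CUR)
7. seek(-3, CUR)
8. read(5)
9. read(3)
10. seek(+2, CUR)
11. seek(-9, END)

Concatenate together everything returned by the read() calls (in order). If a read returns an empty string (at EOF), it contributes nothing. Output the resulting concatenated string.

After 1 (tell()): offset=0
After 2 (read(8)): returned '2XIG4O7N', offset=8
After 3 (tell()): offset=8
After 4 (seek(19, SET)): offset=19
After 5 (tell()): offset=19
After 6 (seek(-5, CUR)): offset=14
After 7 (seek(-3, CUR)): offset=11
After 8 (read(5)): returned 'L8UN6', offset=16
After 9 (read(3)): returned 'O0J', offset=19
After 10 (seek(+2, CUR)): offset=21
After 11 (seek(-9, END)): offset=21

Answer: 2XIG4O7NL8UN6O0J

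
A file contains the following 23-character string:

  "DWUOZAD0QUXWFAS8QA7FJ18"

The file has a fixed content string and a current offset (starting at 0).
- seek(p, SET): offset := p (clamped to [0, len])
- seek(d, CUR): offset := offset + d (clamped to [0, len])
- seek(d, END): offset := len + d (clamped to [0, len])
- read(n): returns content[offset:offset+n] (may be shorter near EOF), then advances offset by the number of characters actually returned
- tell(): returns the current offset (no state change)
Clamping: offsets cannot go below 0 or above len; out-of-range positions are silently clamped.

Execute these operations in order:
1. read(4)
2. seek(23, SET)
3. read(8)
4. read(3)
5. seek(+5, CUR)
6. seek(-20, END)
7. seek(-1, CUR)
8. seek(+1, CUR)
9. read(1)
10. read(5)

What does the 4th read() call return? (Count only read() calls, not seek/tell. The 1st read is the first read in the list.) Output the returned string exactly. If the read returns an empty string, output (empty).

After 1 (read(4)): returned 'DWUO', offset=4
After 2 (seek(23, SET)): offset=23
After 3 (read(8)): returned '', offset=23
After 4 (read(3)): returned '', offset=23
After 5 (seek(+5, CUR)): offset=23
After 6 (seek(-20, END)): offset=3
After 7 (seek(-1, CUR)): offset=2
After 8 (seek(+1, CUR)): offset=3
After 9 (read(1)): returned 'O', offset=4
After 10 (read(5)): returned 'ZAD0Q', offset=9

Answer: O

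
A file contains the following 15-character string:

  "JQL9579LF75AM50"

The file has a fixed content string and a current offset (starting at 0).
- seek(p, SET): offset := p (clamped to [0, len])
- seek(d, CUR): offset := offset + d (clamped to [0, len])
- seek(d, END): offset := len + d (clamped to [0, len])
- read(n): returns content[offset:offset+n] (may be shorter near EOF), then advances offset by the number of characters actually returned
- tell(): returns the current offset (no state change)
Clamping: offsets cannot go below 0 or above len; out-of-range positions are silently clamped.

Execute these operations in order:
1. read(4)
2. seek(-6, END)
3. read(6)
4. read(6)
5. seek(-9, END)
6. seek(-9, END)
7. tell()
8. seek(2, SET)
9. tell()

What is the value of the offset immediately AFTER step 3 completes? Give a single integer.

Answer: 15

Derivation:
After 1 (read(4)): returned 'JQL9', offset=4
After 2 (seek(-6, END)): offset=9
After 3 (read(6)): returned '75AM50', offset=15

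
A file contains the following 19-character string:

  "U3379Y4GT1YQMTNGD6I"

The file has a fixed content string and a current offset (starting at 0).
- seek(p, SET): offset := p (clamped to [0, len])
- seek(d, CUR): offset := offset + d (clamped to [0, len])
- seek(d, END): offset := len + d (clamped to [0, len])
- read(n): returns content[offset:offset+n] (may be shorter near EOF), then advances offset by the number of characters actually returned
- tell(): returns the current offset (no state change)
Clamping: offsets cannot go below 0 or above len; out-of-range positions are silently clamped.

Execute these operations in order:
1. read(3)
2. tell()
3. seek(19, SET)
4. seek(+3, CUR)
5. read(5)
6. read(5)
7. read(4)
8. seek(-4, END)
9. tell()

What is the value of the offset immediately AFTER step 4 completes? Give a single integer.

After 1 (read(3)): returned 'U33', offset=3
After 2 (tell()): offset=3
After 3 (seek(19, SET)): offset=19
After 4 (seek(+3, CUR)): offset=19

Answer: 19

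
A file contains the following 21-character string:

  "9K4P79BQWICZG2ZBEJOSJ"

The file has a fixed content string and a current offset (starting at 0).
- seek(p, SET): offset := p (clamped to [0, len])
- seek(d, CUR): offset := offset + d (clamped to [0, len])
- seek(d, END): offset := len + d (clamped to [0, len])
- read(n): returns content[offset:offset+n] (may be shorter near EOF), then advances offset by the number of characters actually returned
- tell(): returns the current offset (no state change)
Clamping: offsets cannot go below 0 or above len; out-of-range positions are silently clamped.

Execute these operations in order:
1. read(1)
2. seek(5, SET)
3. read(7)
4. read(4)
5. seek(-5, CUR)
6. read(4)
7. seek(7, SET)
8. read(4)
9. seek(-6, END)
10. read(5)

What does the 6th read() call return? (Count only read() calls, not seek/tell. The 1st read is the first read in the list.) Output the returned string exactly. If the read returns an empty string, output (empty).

After 1 (read(1)): returned '9', offset=1
After 2 (seek(5, SET)): offset=5
After 3 (read(7)): returned '9BQWICZ', offset=12
After 4 (read(4)): returned 'G2ZB', offset=16
After 5 (seek(-5, CUR)): offset=11
After 6 (read(4)): returned 'ZG2Z', offset=15
After 7 (seek(7, SET)): offset=7
After 8 (read(4)): returned 'QWIC', offset=11
After 9 (seek(-6, END)): offset=15
After 10 (read(5)): returned 'BEJOS', offset=20

Answer: BEJOS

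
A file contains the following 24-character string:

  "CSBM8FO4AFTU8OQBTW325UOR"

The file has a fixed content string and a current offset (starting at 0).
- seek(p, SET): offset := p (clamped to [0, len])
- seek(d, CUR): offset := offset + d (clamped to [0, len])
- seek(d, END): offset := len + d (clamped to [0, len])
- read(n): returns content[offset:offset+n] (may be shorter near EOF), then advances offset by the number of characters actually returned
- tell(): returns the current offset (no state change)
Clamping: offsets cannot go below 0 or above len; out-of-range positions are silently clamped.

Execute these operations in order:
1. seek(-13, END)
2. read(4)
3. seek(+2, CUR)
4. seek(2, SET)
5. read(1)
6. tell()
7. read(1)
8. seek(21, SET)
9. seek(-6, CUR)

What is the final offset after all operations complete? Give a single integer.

After 1 (seek(-13, END)): offset=11
After 2 (read(4)): returned 'U8OQ', offset=15
After 3 (seek(+2, CUR)): offset=17
After 4 (seek(2, SET)): offset=2
After 5 (read(1)): returned 'B', offset=3
After 6 (tell()): offset=3
After 7 (read(1)): returned 'M', offset=4
After 8 (seek(21, SET)): offset=21
After 9 (seek(-6, CUR)): offset=15

Answer: 15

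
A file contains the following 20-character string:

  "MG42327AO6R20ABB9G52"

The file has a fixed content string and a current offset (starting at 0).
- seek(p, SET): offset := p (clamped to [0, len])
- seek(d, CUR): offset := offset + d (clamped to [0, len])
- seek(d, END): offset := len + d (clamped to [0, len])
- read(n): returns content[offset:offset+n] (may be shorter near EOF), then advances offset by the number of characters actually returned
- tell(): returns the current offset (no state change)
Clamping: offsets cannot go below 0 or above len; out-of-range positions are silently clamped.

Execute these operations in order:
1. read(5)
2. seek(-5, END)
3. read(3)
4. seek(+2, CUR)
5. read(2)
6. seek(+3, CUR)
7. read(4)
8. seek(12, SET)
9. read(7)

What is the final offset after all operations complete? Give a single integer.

Answer: 19

Derivation:
After 1 (read(5)): returned 'MG423', offset=5
After 2 (seek(-5, END)): offset=15
After 3 (read(3)): returned 'B9G', offset=18
After 4 (seek(+2, CUR)): offset=20
After 5 (read(2)): returned '', offset=20
After 6 (seek(+3, CUR)): offset=20
After 7 (read(4)): returned '', offset=20
After 8 (seek(12, SET)): offset=12
After 9 (read(7)): returned '0ABB9G5', offset=19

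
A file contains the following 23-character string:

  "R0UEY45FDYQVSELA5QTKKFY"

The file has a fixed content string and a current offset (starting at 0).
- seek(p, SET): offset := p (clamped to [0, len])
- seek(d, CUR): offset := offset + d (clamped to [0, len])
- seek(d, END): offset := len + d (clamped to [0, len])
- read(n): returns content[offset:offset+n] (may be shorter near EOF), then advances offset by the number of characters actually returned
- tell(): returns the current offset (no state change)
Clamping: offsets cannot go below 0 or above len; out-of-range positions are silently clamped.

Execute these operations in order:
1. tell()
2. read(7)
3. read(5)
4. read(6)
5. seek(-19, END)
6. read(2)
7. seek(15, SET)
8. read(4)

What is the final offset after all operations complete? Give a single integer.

After 1 (tell()): offset=0
After 2 (read(7)): returned 'R0UEY45', offset=7
After 3 (read(5)): returned 'FDYQV', offset=12
After 4 (read(6)): returned 'SELA5Q', offset=18
After 5 (seek(-19, END)): offset=4
After 6 (read(2)): returned 'Y4', offset=6
After 7 (seek(15, SET)): offset=15
After 8 (read(4)): returned 'A5QT', offset=19

Answer: 19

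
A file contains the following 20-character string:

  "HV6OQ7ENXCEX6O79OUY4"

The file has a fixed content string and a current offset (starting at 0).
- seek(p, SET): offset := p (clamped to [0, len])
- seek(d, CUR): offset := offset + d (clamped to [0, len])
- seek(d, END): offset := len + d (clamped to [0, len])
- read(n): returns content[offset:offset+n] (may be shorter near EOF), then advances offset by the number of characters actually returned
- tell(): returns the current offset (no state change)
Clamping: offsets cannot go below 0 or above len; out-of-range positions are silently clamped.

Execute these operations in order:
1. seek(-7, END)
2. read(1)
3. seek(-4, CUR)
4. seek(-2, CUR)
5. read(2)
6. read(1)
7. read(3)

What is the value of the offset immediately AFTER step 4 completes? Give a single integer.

Answer: 8

Derivation:
After 1 (seek(-7, END)): offset=13
After 2 (read(1)): returned 'O', offset=14
After 3 (seek(-4, CUR)): offset=10
After 4 (seek(-2, CUR)): offset=8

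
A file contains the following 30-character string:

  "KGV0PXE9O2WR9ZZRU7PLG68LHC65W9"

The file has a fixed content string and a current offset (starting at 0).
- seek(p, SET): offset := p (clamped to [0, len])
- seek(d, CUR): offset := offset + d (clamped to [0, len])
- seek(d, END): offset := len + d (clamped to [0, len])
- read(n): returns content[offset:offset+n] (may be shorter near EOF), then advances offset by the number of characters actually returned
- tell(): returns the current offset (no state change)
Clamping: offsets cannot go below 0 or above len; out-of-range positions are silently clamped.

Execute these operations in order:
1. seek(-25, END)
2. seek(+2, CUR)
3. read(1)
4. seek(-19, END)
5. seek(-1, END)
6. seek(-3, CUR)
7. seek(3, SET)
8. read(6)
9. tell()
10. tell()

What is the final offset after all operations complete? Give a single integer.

Answer: 9

Derivation:
After 1 (seek(-25, END)): offset=5
After 2 (seek(+2, CUR)): offset=7
After 3 (read(1)): returned '9', offset=8
After 4 (seek(-19, END)): offset=11
After 5 (seek(-1, END)): offset=29
After 6 (seek(-3, CUR)): offset=26
After 7 (seek(3, SET)): offset=3
After 8 (read(6)): returned '0PXE9O', offset=9
After 9 (tell()): offset=9
After 10 (tell()): offset=9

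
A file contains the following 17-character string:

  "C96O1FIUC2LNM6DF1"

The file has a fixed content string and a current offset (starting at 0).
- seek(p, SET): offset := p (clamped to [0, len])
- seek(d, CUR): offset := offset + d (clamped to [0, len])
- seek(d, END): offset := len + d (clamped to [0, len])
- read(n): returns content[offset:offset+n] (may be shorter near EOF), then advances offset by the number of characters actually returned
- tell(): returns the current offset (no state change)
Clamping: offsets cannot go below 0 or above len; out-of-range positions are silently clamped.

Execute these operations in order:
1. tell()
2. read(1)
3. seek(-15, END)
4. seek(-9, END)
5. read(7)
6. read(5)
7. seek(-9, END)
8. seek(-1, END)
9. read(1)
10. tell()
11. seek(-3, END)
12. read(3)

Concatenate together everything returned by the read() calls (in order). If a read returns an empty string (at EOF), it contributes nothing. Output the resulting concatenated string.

After 1 (tell()): offset=0
After 2 (read(1)): returned 'C', offset=1
After 3 (seek(-15, END)): offset=2
After 4 (seek(-9, END)): offset=8
After 5 (read(7)): returned 'C2LNM6D', offset=15
After 6 (read(5)): returned 'F1', offset=17
After 7 (seek(-9, END)): offset=8
After 8 (seek(-1, END)): offset=16
After 9 (read(1)): returned '1', offset=17
After 10 (tell()): offset=17
After 11 (seek(-3, END)): offset=14
After 12 (read(3)): returned 'DF1', offset=17

Answer: CC2LNM6DF11DF1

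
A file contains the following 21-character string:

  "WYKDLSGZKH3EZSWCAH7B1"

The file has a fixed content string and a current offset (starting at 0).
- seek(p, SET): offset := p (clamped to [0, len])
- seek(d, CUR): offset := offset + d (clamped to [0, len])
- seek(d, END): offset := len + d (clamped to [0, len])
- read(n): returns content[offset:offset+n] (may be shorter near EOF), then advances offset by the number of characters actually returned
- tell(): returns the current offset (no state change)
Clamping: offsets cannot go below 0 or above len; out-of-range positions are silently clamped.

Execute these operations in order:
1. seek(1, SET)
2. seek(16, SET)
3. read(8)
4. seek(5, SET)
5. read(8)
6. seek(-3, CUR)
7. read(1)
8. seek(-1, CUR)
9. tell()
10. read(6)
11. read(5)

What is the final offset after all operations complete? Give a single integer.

Answer: 21

Derivation:
After 1 (seek(1, SET)): offset=1
After 2 (seek(16, SET)): offset=16
After 3 (read(8)): returned 'AH7B1', offset=21
After 4 (seek(5, SET)): offset=5
After 5 (read(8)): returned 'SGZKH3EZ', offset=13
After 6 (seek(-3, CUR)): offset=10
After 7 (read(1)): returned '3', offset=11
After 8 (seek(-1, CUR)): offset=10
After 9 (tell()): offset=10
After 10 (read(6)): returned '3EZSWC', offset=16
After 11 (read(5)): returned 'AH7B1', offset=21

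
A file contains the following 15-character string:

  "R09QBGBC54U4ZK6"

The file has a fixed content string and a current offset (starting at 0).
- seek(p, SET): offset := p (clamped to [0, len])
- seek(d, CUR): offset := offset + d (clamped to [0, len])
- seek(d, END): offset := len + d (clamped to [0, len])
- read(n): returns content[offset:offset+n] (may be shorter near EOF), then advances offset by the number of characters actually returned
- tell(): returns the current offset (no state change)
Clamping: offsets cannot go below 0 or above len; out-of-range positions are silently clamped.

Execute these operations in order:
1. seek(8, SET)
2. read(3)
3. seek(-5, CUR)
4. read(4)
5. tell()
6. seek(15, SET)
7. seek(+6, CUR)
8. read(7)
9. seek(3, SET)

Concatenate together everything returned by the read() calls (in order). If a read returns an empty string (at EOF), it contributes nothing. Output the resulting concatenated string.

Answer: 54UBC54

Derivation:
After 1 (seek(8, SET)): offset=8
After 2 (read(3)): returned '54U', offset=11
After 3 (seek(-5, CUR)): offset=6
After 4 (read(4)): returned 'BC54', offset=10
After 5 (tell()): offset=10
After 6 (seek(15, SET)): offset=15
After 7 (seek(+6, CUR)): offset=15
After 8 (read(7)): returned '', offset=15
After 9 (seek(3, SET)): offset=3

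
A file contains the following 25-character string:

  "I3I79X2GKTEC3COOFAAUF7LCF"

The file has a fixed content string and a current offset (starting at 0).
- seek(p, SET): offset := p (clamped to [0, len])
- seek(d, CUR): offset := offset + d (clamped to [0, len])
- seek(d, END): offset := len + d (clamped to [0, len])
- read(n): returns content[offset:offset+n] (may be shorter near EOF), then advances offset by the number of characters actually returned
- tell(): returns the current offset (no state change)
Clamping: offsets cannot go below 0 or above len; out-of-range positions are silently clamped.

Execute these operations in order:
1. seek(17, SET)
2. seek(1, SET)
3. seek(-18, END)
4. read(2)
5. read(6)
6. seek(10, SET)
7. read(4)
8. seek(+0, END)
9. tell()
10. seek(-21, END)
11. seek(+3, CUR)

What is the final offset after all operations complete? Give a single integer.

Answer: 7

Derivation:
After 1 (seek(17, SET)): offset=17
After 2 (seek(1, SET)): offset=1
After 3 (seek(-18, END)): offset=7
After 4 (read(2)): returned 'GK', offset=9
After 5 (read(6)): returned 'TEC3CO', offset=15
After 6 (seek(10, SET)): offset=10
After 7 (read(4)): returned 'EC3C', offset=14
After 8 (seek(+0, END)): offset=25
After 9 (tell()): offset=25
After 10 (seek(-21, END)): offset=4
After 11 (seek(+3, CUR)): offset=7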